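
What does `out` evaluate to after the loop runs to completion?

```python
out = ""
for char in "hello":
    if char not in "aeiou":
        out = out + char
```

Let's trace through this code step by step.

Initialize: out = ''
Entering loop: for char in "hello":
After iteration 1: char = 'h', out = 'h'
After iteration 2: char = 'e', out = 'h'
After iteration 3: char = 'l', out = 'hl'
After iteration 4: char = 'l', out = 'hll'
After iteration 5: char = 'o', out = 'hll'
Loop ends.

Final answer: 'hll'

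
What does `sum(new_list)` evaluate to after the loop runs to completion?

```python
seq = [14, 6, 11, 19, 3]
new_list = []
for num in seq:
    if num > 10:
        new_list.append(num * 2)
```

Let's trace through this code step by step.

Initialize: seq = [14, 6, 11, 19, 3]
Initialize: new_list = []
Entering loop: for num in seq:
After iteration 1: num = 14, new_list = [28]
After iteration 2: num = 6, new_list = [28]
After iteration 3: num = 11, new_list = [28, 22]
After iteration 4: num = 19, new_list = [28, 22, 38]
After iteration 5: num = 3, new_list = [28, 22, 38]
Loop ends.
sum(new_list) = 88

Final answer: 88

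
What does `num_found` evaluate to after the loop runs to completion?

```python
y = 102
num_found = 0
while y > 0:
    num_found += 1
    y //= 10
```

Let's trace through this code step by step.

Initialize: y = 102
Initialize: num_found = 0
Entering loop: while y > 0:
After iteration 1: y = 10, num_found = 1
After iteration 2: y = 1, num_found = 2
After iteration 3: y = 0, num_found = 3
Loop ends.

Final answer: 3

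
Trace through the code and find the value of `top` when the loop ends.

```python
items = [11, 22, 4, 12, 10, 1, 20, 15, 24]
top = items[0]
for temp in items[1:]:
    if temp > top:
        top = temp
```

Let's trace through this code step by step.

Initialize: items = [11, 22, 4, 12, 10, 1, 20, 15, 24]
Initialize: top = 11
Entering loop: for temp in items[1:]:
After iteration 1: temp = 22, top = 22
After iteration 2: temp = 4, top = 22
After iteration 3: temp = 12, top = 22
After iteration 4: temp = 10, top = 22
After iteration 5: temp = 1, top = 22
After iteration 6: temp = 20, top = 22
After iteration 7: temp = 15, top = 22
After iteration 8: temp = 24, top = 24
Loop ends.

Final answer: 24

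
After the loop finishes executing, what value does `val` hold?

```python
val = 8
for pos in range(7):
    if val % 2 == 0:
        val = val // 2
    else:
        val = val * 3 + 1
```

Let's trace through this code step by step.

Initialize: val = 8
Entering loop: for pos in range(7):
After iteration 1: pos = 0, val = 4
After iteration 2: pos = 1, val = 2
After iteration 3: pos = 2, val = 1
After iteration 4: pos = 3, val = 4
After iteration 5: pos = 4, val = 2
After iteration 6: pos = 5, val = 1
After iteration 7: pos = 6, val = 4
Loop ends.

Final answer: 4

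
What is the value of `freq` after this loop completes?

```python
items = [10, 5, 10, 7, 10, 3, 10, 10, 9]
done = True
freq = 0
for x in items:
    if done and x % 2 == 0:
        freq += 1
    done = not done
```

Let's trace through this code step by step.

Initialize: items = [10, 5, 10, 7, 10, 3, 10, 10, 9]
Initialize: done = True
Initialize: freq = 0
Entering loop: for x in items:
After iteration 1: x = 10, done = False, freq = 1
After iteration 2: x = 5, done = True, freq = 1
After iteration 3: x = 10, done = False, freq = 2
After iteration 4: x = 7, done = True, freq = 2
After iteration 5: x = 10, done = False, freq = 3
After iteration 6: x = 3, done = True, freq = 3
After iteration 7: x = 10, done = False, freq = 4
After iteration 8: x = 10, done = True, freq = 4
After iteration 9: x = 9, done = False, freq = 4
Loop ends.

Final answer: 4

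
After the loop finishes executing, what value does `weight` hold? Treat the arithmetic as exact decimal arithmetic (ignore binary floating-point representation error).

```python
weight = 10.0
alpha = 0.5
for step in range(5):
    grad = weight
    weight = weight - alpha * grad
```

Let's trace through this code step by step.

Initialize: weight = 10.0
Initialize: alpha = 0.5
Entering loop: for step in range(5):
After iteration 1: step = 0, weight = 5.0, grad = 10.0
After iteration 2: step = 1, weight = 2.5, grad = 5.0
After iteration 3: step = 2, weight = 1.25, grad = 2.5
After iteration 4: step = 3, weight = 0.625, grad = 1.25
After iteration 5: step = 4, weight = 0.3125, grad = 0.625
Loop ends.

Final answer: 0.3125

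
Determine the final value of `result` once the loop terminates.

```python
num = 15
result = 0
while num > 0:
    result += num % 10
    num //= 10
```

Let's trace through this code step by step.

Initialize: num = 15
Initialize: result = 0
Entering loop: while num > 0:
After iteration 1: num = 1, result = 5
After iteration 2: num = 0, result = 6
Loop ends.

Final answer: 6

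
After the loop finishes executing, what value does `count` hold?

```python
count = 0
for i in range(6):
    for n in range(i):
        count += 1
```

Let's trace through this code step by step.

Initialize: count = 0
Entering loop: for i in range(6):
After iteration 1: i = 0, count = 0
After iteration 2: i = 1, count = 1, n = 0
After iteration 3: i = 2, count = 3, n = 1
After iteration 4: i = 3, count = 6, n = 2
After iteration 5: i = 4, count = 10, n = 3
After iteration 6: i = 5, count = 15, n = 4
Loop ends.

Final answer: 15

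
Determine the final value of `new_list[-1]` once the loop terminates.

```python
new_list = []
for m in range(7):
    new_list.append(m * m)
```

Let's trace through this code step by step.

Initialize: new_list = []
Entering loop: for m in range(7):
After iteration 1: m = 0, new_list = [0]
After iteration 2: m = 1, new_list = [0, 1]
After iteration 3: m = 2, new_list = [0, 1, 4]
After iteration 4: m = 3, new_list = [0, 1, 4, 9]
After iteration 5: m = 4, new_list = [0, 1, 4, 9, 16]
After iteration 6: m = 5, new_list = [0, 1, 4, 9, 16, 25]
After iteration 7: m = 6, new_list = [0, 1, 4, 9, 16, 25, 36]
Loop ends.
new_list[-1] = 36

Final answer: 36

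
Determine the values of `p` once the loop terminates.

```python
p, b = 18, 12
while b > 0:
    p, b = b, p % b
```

Let's trace through this code step by step.

Initialize: p = 18
Initialize: b = 12
Entering loop: while b > 0:
After iteration 1: p = 12, b = 6
After iteration 2: p = 6, b = 0
Loop ends.

Final answer: 6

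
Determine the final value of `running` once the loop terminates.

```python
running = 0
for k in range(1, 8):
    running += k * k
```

Let's trace through this code step by step.

Initialize: running = 0
Entering loop: for k in range(1, 8):
After iteration 1: k = 1, running = 1
After iteration 2: k = 2, running = 5
After iteration 3: k = 3, running = 14
After iteration 4: k = 4, running = 30
After iteration 5: k = 5, running = 55
After iteration 6: k = 6, running = 91
After iteration 7: k = 7, running = 140
Loop ends.

Final answer: 140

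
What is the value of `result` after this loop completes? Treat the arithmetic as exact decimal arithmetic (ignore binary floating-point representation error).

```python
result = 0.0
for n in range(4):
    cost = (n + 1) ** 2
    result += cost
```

Let's trace through this code step by step.

Initialize: result = 0.0
Entering loop: for n in range(4):
After iteration 1: n = 0, result = 1.0, cost = 1
After iteration 2: n = 1, result = 5.0, cost = 4
After iteration 3: n = 2, result = 14.0, cost = 9
After iteration 4: n = 3, result = 30.0, cost = 16
Loop ends.

Final answer: 30.0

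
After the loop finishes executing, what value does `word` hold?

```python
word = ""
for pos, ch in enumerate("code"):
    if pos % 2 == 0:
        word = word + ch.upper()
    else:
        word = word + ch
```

Let's trace through this code step by step.

Initialize: word = ''
Entering loop: for pos, ch in enumerate("code"):
After iteration 1: pos = 0, ch = 'c', word = 'C'
After iteration 2: pos = 1, ch = 'o', word = 'Co'
After iteration 3: pos = 2, ch = 'd', word = 'CoD'
After iteration 4: pos = 3, ch = 'e', word = 'CoDe'
Loop ends.

Final answer: 'CoDe'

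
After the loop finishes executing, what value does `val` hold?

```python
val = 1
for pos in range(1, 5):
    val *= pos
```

Let's trace through this code step by step.

Initialize: val = 1
Entering loop: for pos in range(1, 5):
After iteration 1: pos = 1, val = 1
After iteration 2: pos = 2, val = 2
After iteration 3: pos = 3, val = 6
After iteration 4: pos = 4, val = 24
Loop ends.

Final answer: 24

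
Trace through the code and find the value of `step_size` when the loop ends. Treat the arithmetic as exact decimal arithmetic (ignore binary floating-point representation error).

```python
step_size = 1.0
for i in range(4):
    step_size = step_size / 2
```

Let's trace through this code step by step.

Initialize: step_size = 1.0
Entering loop: for i in range(4):
After iteration 1: i = 0, step_size = 0.5
After iteration 2: i = 1, step_size = 0.25
After iteration 3: i = 2, step_size = 0.125
After iteration 4: i = 3, step_size = 0.0625
Loop ends.

Final answer: 0.0625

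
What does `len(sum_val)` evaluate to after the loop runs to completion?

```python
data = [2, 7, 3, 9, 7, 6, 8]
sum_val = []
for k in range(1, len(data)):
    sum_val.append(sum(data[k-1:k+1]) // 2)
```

Let's trace through this code step by step.

Initialize: data = [2, 7, 3, 9, 7, 6, 8]
Initialize: sum_val = []
Entering loop: for k in range(1, len(data)):
After iteration 1: k = 1, sum_val = [4]
After iteration 2: k = 2, sum_val = [4, 5]
After iteration 3: k = 3, sum_val = [4, 5, 6]
After iteration 4: k = 4, sum_val = [4, 5, 6, 8]
After iteration 5: k = 5, sum_val = [4, 5, 6, 8, 6]
After iteration 6: k = 6, sum_val = [4, 5, 6, 8, 6, 7]
Loop ends.
len(sum_val) = 6

Final answer: 6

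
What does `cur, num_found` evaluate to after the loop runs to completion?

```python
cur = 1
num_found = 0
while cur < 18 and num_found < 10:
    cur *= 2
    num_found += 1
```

Let's trace through this code step by step.

Initialize: cur = 1
Initialize: num_found = 0
Entering loop: while cur < 18 and num_found < 10:
After iteration 1: cur = 2, num_found = 1
After iteration 2: cur = 4, num_found = 2
After iteration 3: cur = 8, num_found = 3
After iteration 4: cur = 16, num_found = 4
After iteration 5: cur = 32, num_found = 5
Loop ends.

Final answer: 32, 5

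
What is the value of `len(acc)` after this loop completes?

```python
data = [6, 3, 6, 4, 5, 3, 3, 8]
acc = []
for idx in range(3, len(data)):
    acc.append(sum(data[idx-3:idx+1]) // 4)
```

Let's trace through this code step by step.

Initialize: data = [6, 3, 6, 4, 5, 3, 3, 8]
Initialize: acc = []
Entering loop: for idx in range(3, len(data)):
After iteration 1: idx = 3, acc = [4]
After iteration 2: idx = 4, acc = [4, 4]
After iteration 3: idx = 5, acc = [4, 4, 4]
After iteration 4: idx = 6, acc = [4, 4, 4, 3]
After iteration 5: idx = 7, acc = [4, 4, 4, 3, 4]
Loop ends.
len(acc) = 5

Final answer: 5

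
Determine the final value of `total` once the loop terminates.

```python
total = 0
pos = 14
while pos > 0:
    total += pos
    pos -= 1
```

Let's trace through this code step by step.

Initialize: total = 0
Initialize: pos = 14
Entering loop: while pos > 0:
After iteration 1: total = 14, pos = 13
After iteration 2: total = 27, pos = 12
After iteration 3: total = 39, pos = 11
After iteration 4: total = 50, pos = 10
After iteration 5: total = 60, pos = 9
After iteration 6: total = 69, pos = 8
After iteration 7: total = 77, pos = 7
After iteration 8: total = 84, pos = 6
After iteration 9: total = 90, pos = 5
After iteration 10: total = 95, pos = 4
After iteration 11: total = 99, pos = 3
After iteration 12: total = 102, pos = 2
After iteration 13: total = 104, pos = 1
After iteration 14: total = 105, pos = 0
Loop ends.

Final answer: 105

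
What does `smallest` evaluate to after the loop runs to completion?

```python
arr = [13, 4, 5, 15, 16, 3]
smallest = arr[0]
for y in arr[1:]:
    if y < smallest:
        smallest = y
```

Let's trace through this code step by step.

Initialize: arr = [13, 4, 5, 15, 16, 3]
Initialize: smallest = 13
Entering loop: for y in arr[1:]:
After iteration 1: y = 4, smallest = 4
After iteration 2: y = 5, smallest = 4
After iteration 3: y = 15, smallest = 4
After iteration 4: y = 16, smallest = 4
After iteration 5: y = 3, smallest = 3
Loop ends.

Final answer: 3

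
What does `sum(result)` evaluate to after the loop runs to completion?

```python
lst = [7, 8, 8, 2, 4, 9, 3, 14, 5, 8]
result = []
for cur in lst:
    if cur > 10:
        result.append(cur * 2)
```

Let's trace through this code step by step.

Initialize: lst = [7, 8, 8, 2, 4, 9, 3, 14, 5, 8]
Initialize: result = []
Entering loop: for cur in lst:
After iteration 1: cur = 7, result = []
After iteration 2: cur = 8, result = []
After iteration 3: cur = 8, result = []
After iteration 4: cur = 2, result = []
After iteration 5: cur = 4, result = []
After iteration 6: cur = 9, result = []
After iteration 7: cur = 3, result = []
After iteration 8: cur = 14, result = [28]
After iteration 9: cur = 5, result = [28]
After iteration 10: cur = 8, result = [28]
Loop ends.
sum(result) = 28

Final answer: 28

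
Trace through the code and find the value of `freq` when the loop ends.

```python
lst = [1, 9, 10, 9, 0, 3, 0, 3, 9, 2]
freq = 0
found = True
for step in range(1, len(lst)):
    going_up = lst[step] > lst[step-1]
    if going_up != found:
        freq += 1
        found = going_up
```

Let's trace through this code step by step.

Initialize: lst = [1, 9, 10, 9, 0, 3, 0, 3, 9, 2]
Initialize: freq = 0
Initialize: found = True
Entering loop: for step in range(1, len(lst)):
After iteration 1: step = 1, freq = 0, found = True, going_up = True
After iteration 2: step = 2, freq = 0, found = True, going_up = True
After iteration 3: step = 3, freq = 1, found = False, going_up = False
After iteration 4: step = 4, freq = 1, found = False, going_up = False
After iteration 5: step = 5, freq = 2, found = True, going_up = True
After iteration 6: step = 6, freq = 3, found = False, going_up = False
After iteration 7: step = 7, freq = 4, found = True, going_up = True
After iteration 8: step = 8, freq = 4, found = True, going_up = True
After iteration 9: step = 9, freq = 5, found = False, going_up = False
Loop ends.

Final answer: 5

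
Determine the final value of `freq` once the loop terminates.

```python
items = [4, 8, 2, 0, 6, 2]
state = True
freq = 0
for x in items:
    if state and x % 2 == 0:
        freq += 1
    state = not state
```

Let's trace through this code step by step.

Initialize: items = [4, 8, 2, 0, 6, 2]
Initialize: state = True
Initialize: freq = 0
Entering loop: for x in items:
After iteration 1: x = 4, state = False, freq = 1
After iteration 2: x = 8, state = True, freq = 1
After iteration 3: x = 2, state = False, freq = 2
After iteration 4: x = 0, state = True, freq = 2
After iteration 5: x = 6, state = False, freq = 3
After iteration 6: x = 2, state = True, freq = 3
Loop ends.

Final answer: 3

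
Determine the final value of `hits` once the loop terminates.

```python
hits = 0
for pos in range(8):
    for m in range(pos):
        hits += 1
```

Let's trace through this code step by step.

Initialize: hits = 0
Entering loop: for pos in range(8):
After iteration 1: pos = 0, hits = 0
After iteration 2: pos = 1, hits = 1, m = 0
After iteration 3: pos = 2, hits = 3, m = 1
After iteration 4: pos = 3, hits = 6, m = 2
After iteration 5: pos = 4, hits = 10, m = 3
After iteration 6: pos = 5, hits = 15, m = 4
After iteration 7: pos = 6, hits = 21, m = 5
After iteration 8: pos = 7, hits = 28, m = 6
Loop ends.

Final answer: 28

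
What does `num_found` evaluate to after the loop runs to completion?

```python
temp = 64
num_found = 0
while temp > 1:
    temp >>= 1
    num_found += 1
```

Let's trace through this code step by step.

Initialize: temp = 64
Initialize: num_found = 0
Entering loop: while temp > 1:
After iteration 1: temp = 32, num_found = 1
After iteration 2: temp = 16, num_found = 2
After iteration 3: temp = 8, num_found = 3
After iteration 4: temp = 4, num_found = 4
After iteration 5: temp = 2, num_found = 5
After iteration 6: temp = 1, num_found = 6
Loop ends.

Final answer: 6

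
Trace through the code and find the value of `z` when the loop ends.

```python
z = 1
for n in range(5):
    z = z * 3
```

Let's trace through this code step by step.

Initialize: z = 1
Entering loop: for n in range(5):
After iteration 1: n = 0, z = 3
After iteration 2: n = 1, z = 9
After iteration 3: n = 2, z = 27
After iteration 4: n = 3, z = 81
After iteration 5: n = 4, z = 243
Loop ends.

Final answer: 243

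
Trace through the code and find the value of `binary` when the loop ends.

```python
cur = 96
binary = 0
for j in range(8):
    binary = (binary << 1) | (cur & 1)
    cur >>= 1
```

Let's trace through this code step by step.

Initialize: cur = 96
Initialize: binary = 0
Entering loop: for j in range(8):
After iteration 1: j = 0, cur = 48, binary = 0
After iteration 2: j = 1, cur = 24, binary = 0
After iteration 3: j = 2, cur = 12, binary = 0
After iteration 4: j = 3, cur = 6, binary = 0
After iteration 5: j = 4, cur = 3, binary = 0
After iteration 6: j = 5, cur = 1, binary = 1
After iteration 7: j = 6, cur = 0, binary = 3
After iteration 8: j = 7, cur = 0, binary = 6
Loop ends.

Final answer: 6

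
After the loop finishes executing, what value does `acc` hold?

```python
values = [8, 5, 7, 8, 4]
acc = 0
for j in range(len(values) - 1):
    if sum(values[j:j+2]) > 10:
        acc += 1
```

Let's trace through this code step by step.

Initialize: values = [8, 5, 7, 8, 4]
Initialize: acc = 0
Entering loop: for j in range(len(values) - 1):
After iteration 1: j = 0, acc = 1
After iteration 2: j = 1, acc = 2
After iteration 3: j = 2, acc = 3
After iteration 4: j = 3, acc = 4
Loop ends.

Final answer: 4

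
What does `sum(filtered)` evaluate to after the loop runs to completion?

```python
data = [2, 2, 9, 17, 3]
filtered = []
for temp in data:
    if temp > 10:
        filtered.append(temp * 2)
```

Let's trace through this code step by step.

Initialize: data = [2, 2, 9, 17, 3]
Initialize: filtered = []
Entering loop: for temp in data:
After iteration 1: temp = 2, filtered = []
After iteration 2: temp = 2, filtered = []
After iteration 3: temp = 9, filtered = []
After iteration 4: temp = 17, filtered = [34]
After iteration 5: temp = 3, filtered = [34]
Loop ends.
sum(filtered) = 34

Final answer: 34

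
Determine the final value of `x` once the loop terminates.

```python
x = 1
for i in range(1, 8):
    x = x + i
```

Let's trace through this code step by step.

Initialize: x = 1
Entering loop: for i in range(1, 8):
After iteration 1: i = 1, x = 2
After iteration 2: i = 2, x = 4
After iteration 3: i = 3, x = 7
After iteration 4: i = 4, x = 11
After iteration 5: i = 5, x = 16
After iteration 6: i = 6, x = 22
After iteration 7: i = 7, x = 29
Loop ends.

Final answer: 29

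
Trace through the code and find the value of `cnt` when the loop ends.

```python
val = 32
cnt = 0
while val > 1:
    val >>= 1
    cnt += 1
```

Let's trace through this code step by step.

Initialize: val = 32
Initialize: cnt = 0
Entering loop: while val > 1:
After iteration 1: val = 16, cnt = 1
After iteration 2: val = 8, cnt = 2
After iteration 3: val = 4, cnt = 3
After iteration 4: val = 2, cnt = 4
After iteration 5: val = 1, cnt = 5
Loop ends.

Final answer: 5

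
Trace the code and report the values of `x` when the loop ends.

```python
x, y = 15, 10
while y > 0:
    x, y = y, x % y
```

Let's trace through this code step by step.

Initialize: x = 15
Initialize: y = 10
Entering loop: while y > 0:
After iteration 1: x = 10, y = 5
After iteration 2: x = 5, y = 0
Loop ends.

Final answer: 5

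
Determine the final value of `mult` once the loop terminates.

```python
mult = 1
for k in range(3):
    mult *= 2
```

Let's trace through this code step by step.

Initialize: mult = 1
Entering loop: for k in range(3):
After iteration 1: k = 0, mult = 2
After iteration 2: k = 1, mult = 4
After iteration 3: k = 2, mult = 8
Loop ends.

Final answer: 8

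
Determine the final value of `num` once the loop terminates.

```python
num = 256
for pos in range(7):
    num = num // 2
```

Let's trace through this code step by step.

Initialize: num = 256
Entering loop: for pos in range(7):
After iteration 1: pos = 0, num = 128
After iteration 2: pos = 1, num = 64
After iteration 3: pos = 2, num = 32
After iteration 4: pos = 3, num = 16
After iteration 5: pos = 4, num = 8
After iteration 6: pos = 5, num = 4
After iteration 7: pos = 6, num = 2
Loop ends.

Final answer: 2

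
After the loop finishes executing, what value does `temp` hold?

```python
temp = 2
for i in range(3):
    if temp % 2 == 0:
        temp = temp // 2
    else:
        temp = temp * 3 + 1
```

Let's trace through this code step by step.

Initialize: temp = 2
Entering loop: for i in range(3):
After iteration 1: i = 0, temp = 1
After iteration 2: i = 1, temp = 4
After iteration 3: i = 2, temp = 2
Loop ends.

Final answer: 2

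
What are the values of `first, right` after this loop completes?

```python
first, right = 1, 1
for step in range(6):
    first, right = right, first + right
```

Let's trace through this code step by step.

Initialize: first = 1
Initialize: right = 1
Entering loop: for step in range(6):
After iteration 1: step = 0, first = 1, right = 2
After iteration 2: step = 1, first = 2, right = 3
After iteration 3: step = 2, first = 3, right = 5
After iteration 4: step = 3, first = 5, right = 8
After iteration 5: step = 4, first = 8, right = 13
After iteration 6: step = 5, first = 13, right = 21
Loop ends.

Final answer: 13, 21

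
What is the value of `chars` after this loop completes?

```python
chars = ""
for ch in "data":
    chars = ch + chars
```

Let's trace through this code step by step.

Initialize: chars = ''
Entering loop: for ch in "data":
After iteration 1: ch = 'd', chars = 'd'
After iteration 2: ch = 'a', chars = 'ad'
After iteration 3: ch = 't', chars = 'tad'
After iteration 4: ch = 'a', chars = 'atad'
Loop ends.

Final answer: 'atad'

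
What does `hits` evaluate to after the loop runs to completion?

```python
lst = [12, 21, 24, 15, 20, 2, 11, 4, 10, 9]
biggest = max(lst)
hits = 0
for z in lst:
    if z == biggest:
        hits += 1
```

Let's trace through this code step by step.

Initialize: lst = [12, 21, 24, 15, 20, 2, 11, 4, 10, 9]
Initialize: biggest = 24
Initialize: hits = 0
Entering loop: for z in lst:
After iteration 1: z = 12, hits = 0
After iteration 2: z = 21, hits = 0
After iteration 3: z = 24, hits = 1
After iteration 4: z = 15, hits = 1
After iteration 5: z = 20, hits = 1
After iteration 6: z = 2, hits = 1
After iteration 7: z = 11, hits = 1
After iteration 8: z = 4, hits = 1
After iteration 9: z = 10, hits = 1
After iteration 10: z = 9, hits = 1
Loop ends.

Final answer: 1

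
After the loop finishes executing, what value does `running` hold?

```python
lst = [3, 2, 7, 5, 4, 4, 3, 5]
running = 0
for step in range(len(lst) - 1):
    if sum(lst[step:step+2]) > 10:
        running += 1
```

Let's trace through this code step by step.

Initialize: lst = [3, 2, 7, 5, 4, 4, 3, 5]
Initialize: running = 0
Entering loop: for step in range(len(lst) - 1):
After iteration 1: step = 0, running = 0
After iteration 2: step = 1, running = 0
After iteration 3: step = 2, running = 1
After iteration 4: step = 3, running = 1
After iteration 5: step = 4, running = 1
After iteration 6: step = 5, running = 1
After iteration 7: step = 6, running = 1
Loop ends.

Final answer: 1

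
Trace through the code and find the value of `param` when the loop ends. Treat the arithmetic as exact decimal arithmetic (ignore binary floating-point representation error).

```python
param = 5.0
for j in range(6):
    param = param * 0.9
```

Let's trace through this code step by step.

Initialize: param = 5.0
Entering loop: for j in range(6):
After iteration 1: j = 0, param = 4.5
After iteration 2: j = 1, param = 4.05
After iteration 3: j = 2, param = 3.645
After iteration 4: j = 3, param = 3.2805
After iteration 5: j = 4, param = 2.95245
After iteration 6: j = 5, param = 2.657205
Loop ends.

Final answer: 2.657205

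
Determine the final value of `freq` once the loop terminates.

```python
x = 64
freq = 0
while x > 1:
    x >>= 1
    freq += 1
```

Let's trace through this code step by step.

Initialize: x = 64
Initialize: freq = 0
Entering loop: while x > 1:
After iteration 1: x = 32, freq = 1
After iteration 2: x = 16, freq = 2
After iteration 3: x = 8, freq = 3
After iteration 4: x = 4, freq = 4
After iteration 5: x = 2, freq = 5
After iteration 6: x = 1, freq = 6
Loop ends.

Final answer: 6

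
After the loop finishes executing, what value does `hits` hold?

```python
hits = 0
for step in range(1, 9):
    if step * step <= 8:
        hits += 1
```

Let's trace through this code step by step.

Initialize: hits = 0
Entering loop: for step in range(1, 9):
After iteration 1: step = 1, hits = 1
After iteration 2: step = 2, hits = 2
After iteration 3: step = 3, hits = 2
After iteration 4: step = 4, hits = 2
After iteration 5: step = 5, hits = 2
After iteration 6: step = 6, hits = 2
After iteration 7: step = 7, hits = 2
After iteration 8: step = 8, hits = 2
Loop ends.

Final answer: 2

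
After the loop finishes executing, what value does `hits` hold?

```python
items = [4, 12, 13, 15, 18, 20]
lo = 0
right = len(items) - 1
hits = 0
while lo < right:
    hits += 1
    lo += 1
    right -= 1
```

Let's trace through this code step by step.

Initialize: items = [4, 12, 13, 15, 18, 20]
Initialize: lo = 0
Initialize: right = 5
Initialize: hits = 0
Entering loop: while lo < right:
After iteration 1: lo = 1, right = 4, hits = 1
After iteration 2: lo = 2, right = 3, hits = 2
After iteration 3: lo = 3, right = 2, hits = 3
Loop ends.

Final answer: 3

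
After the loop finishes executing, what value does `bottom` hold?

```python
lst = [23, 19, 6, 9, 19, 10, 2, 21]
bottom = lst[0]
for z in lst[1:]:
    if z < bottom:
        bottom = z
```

Let's trace through this code step by step.

Initialize: lst = [23, 19, 6, 9, 19, 10, 2, 21]
Initialize: bottom = 23
Entering loop: for z in lst[1:]:
After iteration 1: z = 19, bottom = 19
After iteration 2: z = 6, bottom = 6
After iteration 3: z = 9, bottom = 6
After iteration 4: z = 19, bottom = 6
After iteration 5: z = 10, bottom = 6
After iteration 6: z = 2, bottom = 2
After iteration 7: z = 21, bottom = 2
Loop ends.

Final answer: 2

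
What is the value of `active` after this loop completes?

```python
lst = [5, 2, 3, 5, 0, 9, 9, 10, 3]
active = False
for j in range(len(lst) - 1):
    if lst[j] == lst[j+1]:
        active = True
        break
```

Let's trace through this code step by step.

Initialize: lst = [5, 2, 3, 5, 0, 9, 9, 10, 3]
Initialize: active = False
Entering loop: for j in range(len(lst) - 1):
After iteration 1: j = 0, active = False
After iteration 2: j = 1, active = False
After iteration 3: j = 2, active = False
After iteration 4: j = 3, active = False
After iteration 5: j = 4, active = False
After iteration 6: j = 5, active = True
Loop ends.

Final answer: True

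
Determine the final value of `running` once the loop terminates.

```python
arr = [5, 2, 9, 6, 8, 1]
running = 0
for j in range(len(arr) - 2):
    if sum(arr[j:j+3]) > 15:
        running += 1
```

Let's trace through this code step by step.

Initialize: arr = [5, 2, 9, 6, 8, 1]
Initialize: running = 0
Entering loop: for j in range(len(arr) - 2):
After iteration 1: j = 0, running = 1
After iteration 2: j = 1, running = 2
After iteration 3: j = 2, running = 3
After iteration 4: j = 3, running = 3
Loop ends.

Final answer: 3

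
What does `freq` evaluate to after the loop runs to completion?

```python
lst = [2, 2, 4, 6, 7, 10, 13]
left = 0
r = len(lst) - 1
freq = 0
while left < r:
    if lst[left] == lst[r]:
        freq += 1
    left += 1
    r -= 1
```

Let's trace through this code step by step.

Initialize: lst = [2, 2, 4, 6, 7, 10, 13]
Initialize: left = 0
Initialize: r = 6
Initialize: freq = 0
Entering loop: while left < r:
After iteration 1: left = 1, r = 5, freq = 0
After iteration 2: left = 2, r = 4, freq = 0
After iteration 3: left = 3, r = 3, freq = 0
Loop ends.

Final answer: 0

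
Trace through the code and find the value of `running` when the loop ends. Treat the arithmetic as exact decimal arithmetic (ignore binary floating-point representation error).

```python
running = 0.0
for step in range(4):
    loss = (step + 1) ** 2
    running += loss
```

Let's trace through this code step by step.

Initialize: running = 0.0
Entering loop: for step in range(4):
After iteration 1: step = 0, running = 1.0, loss = 1
After iteration 2: step = 1, running = 5.0, loss = 4
After iteration 3: step = 2, running = 14.0, loss = 9
After iteration 4: step = 3, running = 30.0, loss = 16
Loop ends.

Final answer: 30.0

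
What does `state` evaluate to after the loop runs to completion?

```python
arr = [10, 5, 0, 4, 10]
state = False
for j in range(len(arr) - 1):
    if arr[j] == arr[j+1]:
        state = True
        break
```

Let's trace through this code step by step.

Initialize: arr = [10, 5, 0, 4, 10]
Initialize: state = False
Entering loop: for j in range(len(arr) - 1):
After iteration 1: j = 0, state = False
After iteration 2: j = 1, state = False
After iteration 3: j = 2, state = False
After iteration 4: j = 3, state = False
Loop ends.

Final answer: False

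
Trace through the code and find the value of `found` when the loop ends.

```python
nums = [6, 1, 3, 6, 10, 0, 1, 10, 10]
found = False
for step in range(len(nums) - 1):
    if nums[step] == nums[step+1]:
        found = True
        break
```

Let's trace through this code step by step.

Initialize: nums = [6, 1, 3, 6, 10, 0, 1, 10, 10]
Initialize: found = False
Entering loop: for step in range(len(nums) - 1):
After iteration 1: step = 0, found = False
After iteration 2: step = 1, found = False
After iteration 3: step = 2, found = False
After iteration 4: step = 3, found = False
After iteration 5: step = 4, found = False
After iteration 6: step = 5, found = False
After iteration 7: step = 6, found = False
After iteration 8: step = 7, found = True
Loop ends.

Final answer: True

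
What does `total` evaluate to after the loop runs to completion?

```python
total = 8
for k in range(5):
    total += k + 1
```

Let's trace through this code step by step.

Initialize: total = 8
Entering loop: for k in range(5):
After iteration 1: k = 0, total = 9
After iteration 2: k = 1, total = 11
After iteration 3: k = 2, total = 14
After iteration 4: k = 3, total = 18
After iteration 5: k = 4, total = 23
Loop ends.

Final answer: 23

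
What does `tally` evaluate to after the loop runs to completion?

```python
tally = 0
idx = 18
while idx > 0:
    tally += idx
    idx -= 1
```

Let's trace through this code step by step.

Initialize: tally = 0
Initialize: idx = 18
Entering loop: while idx > 0:
After iteration 1: tally = 18, idx = 17
After iteration 2: tally = 35, idx = 16
After iteration 3: tally = 51, idx = 15
After iteration 4: tally = 66, idx = 14
After iteration 5: tally = 80, idx = 13
After iteration 6: tally = 93, idx = 12
After iteration 7: tally = 105, idx = 11
After iteration 8: tally = 116, idx = 10
After iteration 9: tally = 126, idx = 9
After iteration 10: tally = 135, idx = 8
After iteration 11: tally = 143, idx = 7
After iteration 12: tally = 150, idx = 6
After iteration 13: tally = 156, idx = 5
After iteration 14: tally = 161, idx = 4
After iteration 15: tally = 165, idx = 3
After iteration 16: tally = 168, idx = 2
After iteration 17: tally = 170, idx = 1
After iteration 18: tally = 171, idx = 0
Loop ends.

Final answer: 171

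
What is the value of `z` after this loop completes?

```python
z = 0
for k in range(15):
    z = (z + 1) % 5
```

Let's trace through this code step by step.

Initialize: z = 0
Entering loop: for k in range(15):
After iteration 1: k = 0, z = 1
After iteration 2: k = 1, z = 2
After iteration 3: k = 2, z = 3
After iteration 4: k = 3, z = 4
After iteration 5: k = 4, z = 0
After iteration 6: k = 5, z = 1
After iteration 7: k = 6, z = 2
After iteration 8: k = 7, z = 3
After iteration 9: k = 8, z = 4
After iteration 10: k = 9, z = 0
After iteration 11: k = 10, z = 1
After iteration 12: k = 11, z = 2
After iteration 13: k = 12, z = 3
After iteration 14: k = 13, z = 4
After iteration 15: k = 14, z = 0
Loop ends.

Final answer: 0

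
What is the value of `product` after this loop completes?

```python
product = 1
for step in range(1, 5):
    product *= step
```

Let's trace through this code step by step.

Initialize: product = 1
Entering loop: for step in range(1, 5):
After iteration 1: step = 1, product = 1
After iteration 2: step = 2, product = 2
After iteration 3: step = 3, product = 6
After iteration 4: step = 4, product = 24
Loop ends.

Final answer: 24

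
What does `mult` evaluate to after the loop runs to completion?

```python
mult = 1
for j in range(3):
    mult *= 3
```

Let's trace through this code step by step.

Initialize: mult = 1
Entering loop: for j in range(3):
After iteration 1: j = 0, mult = 3
After iteration 2: j = 1, mult = 9
After iteration 3: j = 2, mult = 27
Loop ends.

Final answer: 27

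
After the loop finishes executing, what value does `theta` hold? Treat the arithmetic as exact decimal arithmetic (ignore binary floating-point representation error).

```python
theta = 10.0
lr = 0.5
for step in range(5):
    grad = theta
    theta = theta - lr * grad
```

Let's trace through this code step by step.

Initialize: theta = 10.0
Initialize: lr = 0.5
Entering loop: for step in range(5):
After iteration 1: step = 0, theta = 5.0, grad = 10.0
After iteration 2: step = 1, theta = 2.5, grad = 5.0
After iteration 3: step = 2, theta = 1.25, grad = 2.5
After iteration 4: step = 3, theta = 0.625, grad = 1.25
After iteration 5: step = 4, theta = 0.3125, grad = 0.625
Loop ends.

Final answer: 0.3125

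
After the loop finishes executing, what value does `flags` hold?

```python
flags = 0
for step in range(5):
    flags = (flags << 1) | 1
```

Let's trace through this code step by step.

Initialize: flags = 0
Entering loop: for step in range(5):
After iteration 1: step = 0, flags = 1
After iteration 2: step = 1, flags = 3
After iteration 3: step = 2, flags = 7
After iteration 4: step = 3, flags = 15
After iteration 5: step = 4, flags = 31
Loop ends.

Final answer: 31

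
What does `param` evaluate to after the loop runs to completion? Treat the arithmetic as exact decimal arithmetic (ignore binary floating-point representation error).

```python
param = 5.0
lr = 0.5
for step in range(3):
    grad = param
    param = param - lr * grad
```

Let's trace through this code step by step.

Initialize: param = 5.0
Initialize: lr = 0.5
Entering loop: for step in range(3):
After iteration 1: step = 0, param = 2.5, grad = 5.0
After iteration 2: step = 1, param = 1.25, grad = 2.5
After iteration 3: step = 2, param = 0.625, grad = 1.25
Loop ends.

Final answer: 0.625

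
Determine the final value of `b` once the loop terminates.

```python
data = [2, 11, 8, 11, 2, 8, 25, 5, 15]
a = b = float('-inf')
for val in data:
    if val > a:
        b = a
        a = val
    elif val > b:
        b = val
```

Let's trace through this code step by step.

Initialize: data = [2, 11, 8, 11, 2, 8, 25, 5, 15]
Initialize: a = -inf
Initialize: b = -inf
Entering loop: for val in data:
After iteration 1: val = 2, a = 2, b = -inf
After iteration 2: val = 11, a = 11, b = 2
After iteration 3: val = 8, a = 11, b = 8
After iteration 4: val = 11, a = 11, b = 11
After iteration 5: val = 2, a = 11, b = 11
After iteration 6: val = 8, a = 11, b = 11
After iteration 7: val = 25, a = 25, b = 11
After iteration 8: val = 5, a = 25, b = 11
After iteration 9: val = 15, a = 25, b = 15
Loop ends.

Final answer: 15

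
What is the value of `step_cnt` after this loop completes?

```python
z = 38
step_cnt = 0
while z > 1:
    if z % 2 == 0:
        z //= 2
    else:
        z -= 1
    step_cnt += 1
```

Let's trace through this code step by step.

Initialize: z = 38
Initialize: step_cnt = 0
Entering loop: while z > 1:
After iteration 1: z = 19, step_cnt = 1
After iteration 2: z = 18, step_cnt = 2
After iteration 3: z = 9, step_cnt = 3
After iteration 4: z = 8, step_cnt = 4
After iteration 5: z = 4, step_cnt = 5
After iteration 6: z = 2, step_cnt = 6
After iteration 7: z = 1, step_cnt = 7
Loop ends.

Final answer: 7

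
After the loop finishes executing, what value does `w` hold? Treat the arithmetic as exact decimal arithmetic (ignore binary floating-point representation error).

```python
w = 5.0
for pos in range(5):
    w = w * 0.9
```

Let's trace through this code step by step.

Initialize: w = 5.0
Entering loop: for pos in range(5):
After iteration 1: pos = 0, w = 4.5
After iteration 2: pos = 1, w = 4.05
After iteration 3: pos = 2, w = 3.645
After iteration 4: pos = 3, w = 3.2805
After iteration 5: pos = 4, w = 2.95245
Loop ends.

Final answer: 2.95245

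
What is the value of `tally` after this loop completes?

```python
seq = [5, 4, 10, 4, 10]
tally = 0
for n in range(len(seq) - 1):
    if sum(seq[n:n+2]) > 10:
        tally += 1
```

Let's trace through this code step by step.

Initialize: seq = [5, 4, 10, 4, 10]
Initialize: tally = 0
Entering loop: for n in range(len(seq) - 1):
After iteration 1: n = 0, tally = 0
After iteration 2: n = 1, tally = 1
After iteration 3: n = 2, tally = 2
After iteration 4: n = 3, tally = 3
Loop ends.

Final answer: 3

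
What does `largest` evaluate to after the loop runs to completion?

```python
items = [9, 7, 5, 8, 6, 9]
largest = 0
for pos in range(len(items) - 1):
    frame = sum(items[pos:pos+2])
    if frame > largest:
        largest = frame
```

Let's trace through this code step by step.

Initialize: items = [9, 7, 5, 8, 6, 9]
Initialize: largest = 0
Entering loop: for pos in range(len(items) - 1):
After iteration 1: pos = 0, largest = 16, frame = 16
After iteration 2: pos = 1, largest = 16, frame = 12
After iteration 3: pos = 2, largest = 16, frame = 13
After iteration 4: pos = 3, largest = 16, frame = 14
After iteration 5: pos = 4, largest = 16, frame = 15
Loop ends.

Final answer: 16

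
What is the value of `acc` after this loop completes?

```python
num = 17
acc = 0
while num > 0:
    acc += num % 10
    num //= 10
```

Let's trace through this code step by step.

Initialize: num = 17
Initialize: acc = 0
Entering loop: while num > 0:
After iteration 1: num = 1, acc = 7
After iteration 2: num = 0, acc = 8
Loop ends.

Final answer: 8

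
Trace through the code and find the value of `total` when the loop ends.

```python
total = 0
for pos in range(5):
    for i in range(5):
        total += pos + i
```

Let's trace through this code step by step.

Initialize: total = 0
Entering loop: for pos in range(5):
After iteration 1: pos = 0, total = 10
After iteration 2: pos = 1, total = 25
After iteration 3: pos = 2, total = 45
After iteration 4: pos = 3, total = 70
After iteration 5: pos = 4, total = 100
Loop ends.

Final answer: 100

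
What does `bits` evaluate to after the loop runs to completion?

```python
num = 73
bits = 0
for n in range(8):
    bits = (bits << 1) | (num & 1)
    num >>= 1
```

Let's trace through this code step by step.

Initialize: num = 73
Initialize: bits = 0
Entering loop: for n in range(8):
After iteration 1: n = 0, num = 36, bits = 1
After iteration 2: n = 1, num = 18, bits = 2
After iteration 3: n = 2, num = 9, bits = 4
After iteration 4: n = 3, num = 4, bits = 9
After iteration 5: n = 4, num = 2, bits = 18
After iteration 6: n = 5, num = 1, bits = 36
After iteration 7: n = 6, num = 0, bits = 73
After iteration 8: n = 7, num = 0, bits = 146
Loop ends.

Final answer: 146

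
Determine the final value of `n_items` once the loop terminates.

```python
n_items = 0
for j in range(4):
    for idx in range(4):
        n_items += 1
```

Let's trace through this code step by step.

Initialize: n_items = 0
Entering loop: for j in range(4):
After iteration 1: j = 0, n_items = 4
After iteration 2: j = 1, n_items = 8
After iteration 3: j = 2, n_items = 12
After iteration 4: j = 3, n_items = 16
Loop ends.

Final answer: 16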